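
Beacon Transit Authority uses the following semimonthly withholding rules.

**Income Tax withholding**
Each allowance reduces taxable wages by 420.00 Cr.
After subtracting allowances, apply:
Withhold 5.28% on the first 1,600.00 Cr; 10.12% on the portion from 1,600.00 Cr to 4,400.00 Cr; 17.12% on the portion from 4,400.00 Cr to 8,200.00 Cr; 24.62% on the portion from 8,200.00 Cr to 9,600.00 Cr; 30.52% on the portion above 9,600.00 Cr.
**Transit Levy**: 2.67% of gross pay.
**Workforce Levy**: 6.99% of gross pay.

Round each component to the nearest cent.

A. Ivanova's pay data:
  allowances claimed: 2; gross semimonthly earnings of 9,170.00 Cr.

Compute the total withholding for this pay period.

Income Tax: taxable = 9,170.00 Cr − 2×420.00 Cr = 8,330.00 Cr
  1,018.40 Cr + 24.62% × (8,330.00 Cr − 8,200.00 Cr) = 1,018.40 Cr + 24.62% × 130.00 Cr = 1,050.41 Cr
Transit Levy: 2.67% × 9,170.00 Cr = 244.84 Cr
Workforce Levy: 6.99% × 9,170.00 Cr = 640.98 Cr
Total: 1,050.41 Cr + 244.84 Cr + 640.98 Cr = 1,936.23 Cr

1,936.23 Cr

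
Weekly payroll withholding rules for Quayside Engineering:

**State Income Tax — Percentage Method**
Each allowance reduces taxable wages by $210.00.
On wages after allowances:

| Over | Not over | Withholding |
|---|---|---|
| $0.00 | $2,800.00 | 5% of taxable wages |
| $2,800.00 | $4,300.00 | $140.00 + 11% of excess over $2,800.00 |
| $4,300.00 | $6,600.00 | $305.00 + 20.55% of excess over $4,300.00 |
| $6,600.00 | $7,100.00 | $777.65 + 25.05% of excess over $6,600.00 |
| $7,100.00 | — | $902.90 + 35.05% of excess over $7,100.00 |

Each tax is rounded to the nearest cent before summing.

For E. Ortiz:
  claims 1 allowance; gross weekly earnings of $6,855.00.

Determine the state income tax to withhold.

State Income Tax: taxable = $6,855.00 − 1×$210.00 = $6,645.00
  $777.65 + 25.05% × ($6,645.00 − $6,600.00) = $777.65 + 25.05% × $45.00 = $788.92

$788.92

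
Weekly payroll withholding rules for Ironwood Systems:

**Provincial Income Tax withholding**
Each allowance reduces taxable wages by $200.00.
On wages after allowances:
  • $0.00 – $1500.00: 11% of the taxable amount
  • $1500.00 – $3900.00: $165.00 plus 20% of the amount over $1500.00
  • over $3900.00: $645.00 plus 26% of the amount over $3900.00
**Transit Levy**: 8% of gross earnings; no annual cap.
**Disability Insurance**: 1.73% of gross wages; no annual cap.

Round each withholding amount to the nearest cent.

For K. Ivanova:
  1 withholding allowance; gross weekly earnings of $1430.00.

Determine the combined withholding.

Provincial Income Tax: taxable = $1430.00 − 1×$200.00 = $1230.00
  11% × $1230.00 = $135.30
Transit Levy: 8% × $1430.00 = $114.40
Disability Insurance: 1.73% × $1430.00 = $24.74
Total: $135.30 + $114.40 + $24.74 = $274.44

$274.44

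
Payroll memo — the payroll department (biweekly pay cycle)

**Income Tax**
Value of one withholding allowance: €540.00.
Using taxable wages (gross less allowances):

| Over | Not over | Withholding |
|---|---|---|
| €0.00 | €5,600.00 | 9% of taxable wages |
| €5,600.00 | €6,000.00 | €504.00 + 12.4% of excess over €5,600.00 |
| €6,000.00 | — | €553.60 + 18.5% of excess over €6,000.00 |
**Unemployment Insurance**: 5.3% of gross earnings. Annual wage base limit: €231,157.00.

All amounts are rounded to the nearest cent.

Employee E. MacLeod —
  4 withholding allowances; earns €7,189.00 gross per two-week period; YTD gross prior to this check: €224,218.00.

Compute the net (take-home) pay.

€6,368.62

Income Tax: taxable = €7,189.00 − 4×€540.00 = €5,029.00
  9% × €5,029.00 = €452.61
Unemployment Insurance: cap €231,157.00 − YTD €224,218.00 = €6,939.00 subject; 5.3% × €6,939.00 = €367.77
Total withheld: €452.61 + €367.77 = €820.38
Net pay: €7,189.00 − €820.38 = €6,368.62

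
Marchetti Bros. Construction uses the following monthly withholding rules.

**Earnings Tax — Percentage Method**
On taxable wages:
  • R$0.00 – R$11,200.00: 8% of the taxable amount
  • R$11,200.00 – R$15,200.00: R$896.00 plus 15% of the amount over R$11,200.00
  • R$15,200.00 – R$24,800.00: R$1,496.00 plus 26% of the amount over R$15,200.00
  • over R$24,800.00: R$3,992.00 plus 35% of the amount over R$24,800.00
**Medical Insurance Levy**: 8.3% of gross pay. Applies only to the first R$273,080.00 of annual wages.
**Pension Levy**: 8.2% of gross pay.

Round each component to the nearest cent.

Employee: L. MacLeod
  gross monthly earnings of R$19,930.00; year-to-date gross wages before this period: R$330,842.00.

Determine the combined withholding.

R$4,360.06

Earnings Tax: taxable = R$19,930.00
  R$1,496.00 + 26% × (R$19,930.00 − R$15,200.00) = R$1,496.00 + 26% × R$4,730.00 = R$2,725.80
Medical Insurance Levy: YTD R$330,842.00 ≥ cap R$273,080.00 → R$0.00
Pension Levy: 8.2% × R$19,930.00 = R$1,634.26
Total: R$2,725.80 + R$0.00 + R$1,634.26 = R$4,360.06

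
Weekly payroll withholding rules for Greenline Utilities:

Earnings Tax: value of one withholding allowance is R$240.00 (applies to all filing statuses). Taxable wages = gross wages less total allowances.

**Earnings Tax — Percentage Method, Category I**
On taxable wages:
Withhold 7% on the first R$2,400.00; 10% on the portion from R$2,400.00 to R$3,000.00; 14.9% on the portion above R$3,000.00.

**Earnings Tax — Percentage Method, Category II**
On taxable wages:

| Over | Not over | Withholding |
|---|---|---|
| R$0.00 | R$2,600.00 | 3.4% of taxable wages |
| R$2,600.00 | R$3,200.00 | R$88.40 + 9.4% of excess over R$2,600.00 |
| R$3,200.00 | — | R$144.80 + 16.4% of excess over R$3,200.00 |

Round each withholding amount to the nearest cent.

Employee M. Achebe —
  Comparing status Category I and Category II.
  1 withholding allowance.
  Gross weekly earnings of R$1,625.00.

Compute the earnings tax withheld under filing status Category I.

R$96.95

Earnings Tax (Category I): taxable = R$1,625.00 − 1×R$240.00 = R$1,385.00
  7% × R$1,385.00 = R$96.95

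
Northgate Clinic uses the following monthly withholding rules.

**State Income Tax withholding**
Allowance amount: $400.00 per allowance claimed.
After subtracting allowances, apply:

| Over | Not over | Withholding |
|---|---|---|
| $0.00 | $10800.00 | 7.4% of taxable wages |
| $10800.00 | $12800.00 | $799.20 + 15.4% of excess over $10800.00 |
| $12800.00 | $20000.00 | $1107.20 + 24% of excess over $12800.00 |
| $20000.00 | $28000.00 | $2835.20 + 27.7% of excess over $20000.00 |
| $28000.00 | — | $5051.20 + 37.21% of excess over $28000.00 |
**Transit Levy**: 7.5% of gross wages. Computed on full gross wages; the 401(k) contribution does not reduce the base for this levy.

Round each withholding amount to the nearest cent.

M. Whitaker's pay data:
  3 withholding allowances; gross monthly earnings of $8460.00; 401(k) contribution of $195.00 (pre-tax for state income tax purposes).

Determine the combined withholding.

$1157.31

State Income Tax: taxable = $8460.00 − $195.00 − 3×$400.00 = $7065.00
  7.4% × $7065.00 = $522.81
Transit Levy: 7.5% × $8460.00 = $634.50
Total: $522.81 + $634.50 = $1157.31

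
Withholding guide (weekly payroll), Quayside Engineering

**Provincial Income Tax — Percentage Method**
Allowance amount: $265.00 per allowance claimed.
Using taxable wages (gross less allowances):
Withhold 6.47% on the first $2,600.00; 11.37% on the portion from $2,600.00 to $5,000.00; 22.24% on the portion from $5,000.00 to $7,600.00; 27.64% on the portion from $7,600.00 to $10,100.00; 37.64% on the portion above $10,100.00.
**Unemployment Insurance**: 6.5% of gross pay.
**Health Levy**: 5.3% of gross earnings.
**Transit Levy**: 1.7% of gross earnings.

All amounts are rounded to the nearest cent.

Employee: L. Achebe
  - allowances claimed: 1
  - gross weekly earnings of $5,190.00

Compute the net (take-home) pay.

Provincial Income Tax: taxable = $5,190.00 − 1×$265.00 = $4,925.00
  $168.22 + 11.37% × ($4,925.00 − $2,600.00) = $168.22 + 11.37% × $2,325.00 = $432.57
Unemployment Insurance: 6.5% × $5,190.00 = $337.35
Health Levy: 5.3% × $5,190.00 = $275.07
Transit Levy: 1.7% × $5,190.00 = $88.23
Total withheld: $432.57 + $337.35 + $275.07 + $88.23 = $1,133.22
Net pay: $5,190.00 − $1,133.22 = $4,056.78

$4,056.78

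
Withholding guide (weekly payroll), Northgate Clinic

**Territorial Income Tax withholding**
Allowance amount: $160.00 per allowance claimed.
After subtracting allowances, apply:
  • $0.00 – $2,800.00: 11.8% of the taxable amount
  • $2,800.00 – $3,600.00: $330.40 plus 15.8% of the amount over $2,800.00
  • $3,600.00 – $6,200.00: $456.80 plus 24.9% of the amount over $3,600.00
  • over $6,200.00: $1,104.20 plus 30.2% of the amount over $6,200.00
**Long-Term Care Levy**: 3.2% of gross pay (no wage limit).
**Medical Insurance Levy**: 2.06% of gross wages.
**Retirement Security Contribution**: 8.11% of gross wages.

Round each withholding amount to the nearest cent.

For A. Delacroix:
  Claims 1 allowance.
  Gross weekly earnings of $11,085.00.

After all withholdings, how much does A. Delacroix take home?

$7,071.79

Territorial Income Tax: taxable = $11,085.00 − 1×$160.00 = $10,925.00
  $1,104.20 + 30.2% × ($10,925.00 − $6,200.00) = $1,104.20 + 30.2% × $4,725.00 = $2,531.15
Long-Term Care Levy: 3.2% × $11,085.00 = $354.72
Medical Insurance Levy: 2.06% × $11,085.00 = $228.35
Retirement Security Contribution: 8.11% × $11,085.00 = $898.99
Total withheld: $2,531.15 + $354.72 + $228.35 + $898.99 = $4,013.21
Net pay: $11,085.00 − $4,013.21 = $7,071.79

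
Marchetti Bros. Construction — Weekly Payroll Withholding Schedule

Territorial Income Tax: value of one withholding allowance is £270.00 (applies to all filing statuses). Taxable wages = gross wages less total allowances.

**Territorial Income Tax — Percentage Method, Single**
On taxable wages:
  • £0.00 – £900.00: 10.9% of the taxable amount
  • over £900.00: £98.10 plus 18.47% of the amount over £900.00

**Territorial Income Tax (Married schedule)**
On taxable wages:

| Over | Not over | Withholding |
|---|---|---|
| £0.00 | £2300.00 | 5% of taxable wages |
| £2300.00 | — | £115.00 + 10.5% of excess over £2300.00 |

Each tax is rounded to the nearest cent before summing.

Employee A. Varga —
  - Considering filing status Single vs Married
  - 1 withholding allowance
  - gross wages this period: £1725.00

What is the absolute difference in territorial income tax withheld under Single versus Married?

£127.86

Territorial Income Tax (Single): taxable = £1725.00 − 1×£270.00 = £1455.00
  £98.10 + 18.47% × (£1455.00 − £900.00) = £98.10 + 18.47% × £555.00 = £200.61
Territorial Income Tax (Married): taxable = £1725.00 − 1×£270.00 = £1455.00
  5% × £1455.00 = £72.75
Difference: |£200.61 − £72.75| = £127.86 (higher under Single)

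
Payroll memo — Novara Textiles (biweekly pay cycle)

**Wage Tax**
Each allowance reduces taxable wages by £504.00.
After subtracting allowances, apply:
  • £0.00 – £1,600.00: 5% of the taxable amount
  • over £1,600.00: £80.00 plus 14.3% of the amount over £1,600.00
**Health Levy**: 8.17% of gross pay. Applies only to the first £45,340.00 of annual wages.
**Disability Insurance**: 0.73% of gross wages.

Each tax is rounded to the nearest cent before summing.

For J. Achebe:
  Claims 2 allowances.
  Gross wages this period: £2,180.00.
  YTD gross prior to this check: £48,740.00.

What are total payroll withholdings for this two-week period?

Wage Tax: taxable = £2,180.00 − 2×£504.00 = £1,172.00
  5% × £1,172.00 = £58.60
Health Levy: YTD £48,740.00 ≥ cap £45,340.00 → £0.00
Disability Insurance: 0.73% × £2,180.00 = £15.91
Total: £58.60 + £0.00 + £15.91 = £74.51

£74.51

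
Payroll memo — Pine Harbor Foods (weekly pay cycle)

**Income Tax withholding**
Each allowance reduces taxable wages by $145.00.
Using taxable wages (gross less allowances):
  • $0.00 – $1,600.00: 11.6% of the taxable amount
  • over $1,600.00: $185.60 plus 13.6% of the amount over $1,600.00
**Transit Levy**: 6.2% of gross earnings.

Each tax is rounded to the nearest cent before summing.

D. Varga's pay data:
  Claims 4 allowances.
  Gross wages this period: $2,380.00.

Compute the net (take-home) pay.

$2,019.64

Income Tax: taxable = $2,380.00 − 4×$145.00 = $1,800.00
  $185.60 + 13.6% × ($1,800.00 − $1,600.00) = $185.60 + 13.6% × $200.00 = $212.80
Transit Levy: 6.2% × $2,380.00 = $147.56
Total withheld: $212.80 + $147.56 = $360.36
Net pay: $2,380.00 − $360.36 = $2,019.64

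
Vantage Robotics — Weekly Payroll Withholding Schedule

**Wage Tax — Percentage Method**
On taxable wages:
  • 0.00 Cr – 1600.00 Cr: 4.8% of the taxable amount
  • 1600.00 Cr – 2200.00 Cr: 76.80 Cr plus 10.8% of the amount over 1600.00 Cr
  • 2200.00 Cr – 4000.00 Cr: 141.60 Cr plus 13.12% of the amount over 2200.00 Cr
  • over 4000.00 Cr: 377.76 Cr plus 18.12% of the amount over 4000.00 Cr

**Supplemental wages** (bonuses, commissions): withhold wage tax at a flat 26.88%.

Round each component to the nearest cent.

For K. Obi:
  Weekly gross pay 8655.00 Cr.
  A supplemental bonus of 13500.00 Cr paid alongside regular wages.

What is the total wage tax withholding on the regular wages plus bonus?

Wage Tax: taxable = 8655.00 Cr
  377.76 Cr + 18.12% × (8655.00 Cr − 4000.00 Cr) = 377.76 Cr + 18.12% × 4655.00 Cr = 1221.25 Cr
Supplemental (26.88% flat on bonus): 26.88% × 13500.00 Cr = 3628.80 Cr
Total wage tax: 1221.25 Cr + 3628.80 Cr = 4850.05 Cr

4850.05 Cr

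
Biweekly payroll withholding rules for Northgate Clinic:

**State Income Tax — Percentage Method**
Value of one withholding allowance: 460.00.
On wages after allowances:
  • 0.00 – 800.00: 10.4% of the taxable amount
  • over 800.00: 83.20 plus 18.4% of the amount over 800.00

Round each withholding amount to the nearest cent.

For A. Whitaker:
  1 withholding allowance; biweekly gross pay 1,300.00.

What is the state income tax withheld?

90.56

State Income Tax: taxable = 1,300.00 − 1×460.00 = 840.00
  83.20 + 18.4% × (840.00 − 800.00) = 83.20 + 18.4% × 40.00 = 90.56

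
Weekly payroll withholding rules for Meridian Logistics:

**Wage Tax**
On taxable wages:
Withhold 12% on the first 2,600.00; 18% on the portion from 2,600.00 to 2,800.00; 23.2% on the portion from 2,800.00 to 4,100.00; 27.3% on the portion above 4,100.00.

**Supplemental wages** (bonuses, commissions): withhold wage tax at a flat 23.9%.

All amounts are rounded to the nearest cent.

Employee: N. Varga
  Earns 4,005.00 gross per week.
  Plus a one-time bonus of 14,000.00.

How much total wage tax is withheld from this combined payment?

3,973.56

Wage Tax: taxable = 4,005.00
  348.00 + 23.2% × (4,005.00 − 2,800.00) = 348.00 + 23.2% × 1,205.00 = 627.56
Supplemental (23.9% flat on bonus): 23.9% × 14,000.00 = 3,346.00
Total wage tax: 627.56 + 3,346.00 = 3,973.56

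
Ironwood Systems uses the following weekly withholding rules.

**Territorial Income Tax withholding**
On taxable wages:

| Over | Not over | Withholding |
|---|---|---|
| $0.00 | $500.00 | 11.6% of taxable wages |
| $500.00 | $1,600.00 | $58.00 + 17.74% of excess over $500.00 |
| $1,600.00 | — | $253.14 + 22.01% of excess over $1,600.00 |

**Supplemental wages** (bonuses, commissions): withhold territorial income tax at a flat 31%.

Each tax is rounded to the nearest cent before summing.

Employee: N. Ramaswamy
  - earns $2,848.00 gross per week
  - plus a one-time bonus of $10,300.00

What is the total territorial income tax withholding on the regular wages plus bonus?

Territorial Income Tax: taxable = $2,848.00
  $253.14 + 22.01% × ($2,848.00 − $1,600.00) = $253.14 + 22.01% × $1,248.00 = $527.82
Supplemental (31% flat on bonus): 31% × $10,300.00 = $3,193.00
Total territorial income tax: $527.82 + $3,193.00 = $3,720.82

$3,720.82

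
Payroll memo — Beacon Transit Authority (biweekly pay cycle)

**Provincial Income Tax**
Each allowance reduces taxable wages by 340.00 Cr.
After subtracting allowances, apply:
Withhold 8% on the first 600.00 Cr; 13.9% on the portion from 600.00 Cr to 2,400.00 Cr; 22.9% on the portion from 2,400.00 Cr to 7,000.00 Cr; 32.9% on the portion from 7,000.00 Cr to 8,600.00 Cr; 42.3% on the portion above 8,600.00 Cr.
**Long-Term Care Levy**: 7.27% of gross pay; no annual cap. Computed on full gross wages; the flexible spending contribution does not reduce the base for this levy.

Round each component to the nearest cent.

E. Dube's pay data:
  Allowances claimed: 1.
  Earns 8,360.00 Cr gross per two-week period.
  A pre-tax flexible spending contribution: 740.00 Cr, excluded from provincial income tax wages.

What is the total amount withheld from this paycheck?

Provincial Income Tax: taxable = 8,360.00 Cr − 740.00 Cr − 1×340.00 Cr = 7,280.00 Cr
  1,351.60 Cr + 32.9% × (7,280.00 Cr − 7,000.00 Cr) = 1,351.60 Cr + 32.9% × 280.00 Cr = 1,443.72 Cr
Long-Term Care Levy: 7.27% × 8,360.00 Cr = 607.77 Cr
Total: 1,443.72 Cr + 607.77 Cr = 2,051.49 Cr

2,051.49 Cr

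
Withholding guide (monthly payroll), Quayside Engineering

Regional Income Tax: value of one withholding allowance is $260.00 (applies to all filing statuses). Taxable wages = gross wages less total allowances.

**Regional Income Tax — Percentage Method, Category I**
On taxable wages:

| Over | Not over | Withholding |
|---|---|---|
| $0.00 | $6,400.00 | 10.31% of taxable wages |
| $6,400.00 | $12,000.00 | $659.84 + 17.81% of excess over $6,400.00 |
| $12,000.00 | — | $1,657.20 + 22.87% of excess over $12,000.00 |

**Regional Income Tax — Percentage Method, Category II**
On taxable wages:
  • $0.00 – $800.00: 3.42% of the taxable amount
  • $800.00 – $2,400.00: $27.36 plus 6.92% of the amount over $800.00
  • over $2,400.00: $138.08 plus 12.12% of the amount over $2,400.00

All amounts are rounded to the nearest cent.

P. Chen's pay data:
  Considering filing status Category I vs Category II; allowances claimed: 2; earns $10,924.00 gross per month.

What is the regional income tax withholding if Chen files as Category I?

$1,372.95

Regional Income Tax (Category I): taxable = $10,924.00 − 2×$260.00 = $10,404.00
  $659.84 + 17.81% × ($10,404.00 − $6,400.00) = $659.84 + 17.81% × $4,004.00 = $1,372.95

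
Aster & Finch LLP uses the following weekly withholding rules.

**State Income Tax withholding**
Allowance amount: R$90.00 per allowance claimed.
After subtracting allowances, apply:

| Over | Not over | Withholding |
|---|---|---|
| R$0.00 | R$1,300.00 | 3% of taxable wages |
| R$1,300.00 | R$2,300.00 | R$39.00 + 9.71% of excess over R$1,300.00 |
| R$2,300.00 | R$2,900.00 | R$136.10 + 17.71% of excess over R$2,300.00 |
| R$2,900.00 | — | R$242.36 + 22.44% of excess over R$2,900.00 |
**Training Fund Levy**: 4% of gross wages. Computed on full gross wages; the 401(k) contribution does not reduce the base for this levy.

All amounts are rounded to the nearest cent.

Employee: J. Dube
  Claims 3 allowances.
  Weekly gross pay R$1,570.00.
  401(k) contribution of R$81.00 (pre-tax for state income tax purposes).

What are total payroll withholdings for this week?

R$99.37

State Income Tax: taxable = R$1,570.00 − R$81.00 − 3×R$90.00 = R$1,219.00
  3% × R$1,219.00 = R$36.57
Training Fund Levy: 4% × R$1,570.00 = R$62.80
Total: R$36.57 + R$62.80 = R$99.37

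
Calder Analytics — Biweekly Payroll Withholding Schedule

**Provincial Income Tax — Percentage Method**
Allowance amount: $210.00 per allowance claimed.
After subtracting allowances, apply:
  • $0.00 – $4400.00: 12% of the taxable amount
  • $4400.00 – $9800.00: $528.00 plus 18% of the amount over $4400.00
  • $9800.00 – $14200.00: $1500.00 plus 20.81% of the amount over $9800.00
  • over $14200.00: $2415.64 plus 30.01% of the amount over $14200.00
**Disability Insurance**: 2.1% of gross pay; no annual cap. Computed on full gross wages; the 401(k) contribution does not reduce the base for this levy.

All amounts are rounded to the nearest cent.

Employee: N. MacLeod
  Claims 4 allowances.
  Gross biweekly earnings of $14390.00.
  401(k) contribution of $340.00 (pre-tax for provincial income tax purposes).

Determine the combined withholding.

$2511.81

Provincial Income Tax: taxable = $14390.00 − $340.00 − 4×$210.00 = $13210.00
  $1500.00 + 20.81% × ($13210.00 − $9800.00) = $1500.00 + 20.81% × $3410.00 = $2209.62
Disability Insurance: 2.1% × $14390.00 = $302.19
Total: $2209.62 + $302.19 = $2511.81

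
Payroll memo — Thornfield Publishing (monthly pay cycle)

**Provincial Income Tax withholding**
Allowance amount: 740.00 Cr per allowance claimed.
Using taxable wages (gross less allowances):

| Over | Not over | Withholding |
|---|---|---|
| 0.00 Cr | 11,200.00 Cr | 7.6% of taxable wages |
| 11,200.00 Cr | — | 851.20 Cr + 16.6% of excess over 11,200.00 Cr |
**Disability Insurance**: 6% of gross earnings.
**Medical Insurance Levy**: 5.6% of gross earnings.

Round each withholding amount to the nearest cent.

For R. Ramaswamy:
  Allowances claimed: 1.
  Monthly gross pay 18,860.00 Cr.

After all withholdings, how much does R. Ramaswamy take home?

14,672.32 Cr

Provincial Income Tax: taxable = 18,860.00 Cr − 1×740.00 Cr = 18,120.00 Cr
  851.20 Cr + 16.6% × (18,120.00 Cr − 11,200.00 Cr) = 851.20 Cr + 16.6% × 6,920.00 Cr = 1,999.92 Cr
Disability Insurance: 6% × 18,860.00 Cr = 1,131.60 Cr
Medical Insurance Levy: 5.6% × 18,860.00 Cr = 1,056.16 Cr
Total withheld: 1,999.92 Cr + 1,131.60 Cr + 1,056.16 Cr = 4,187.68 Cr
Net pay: 18,860.00 Cr − 4,187.68 Cr = 14,672.32 Cr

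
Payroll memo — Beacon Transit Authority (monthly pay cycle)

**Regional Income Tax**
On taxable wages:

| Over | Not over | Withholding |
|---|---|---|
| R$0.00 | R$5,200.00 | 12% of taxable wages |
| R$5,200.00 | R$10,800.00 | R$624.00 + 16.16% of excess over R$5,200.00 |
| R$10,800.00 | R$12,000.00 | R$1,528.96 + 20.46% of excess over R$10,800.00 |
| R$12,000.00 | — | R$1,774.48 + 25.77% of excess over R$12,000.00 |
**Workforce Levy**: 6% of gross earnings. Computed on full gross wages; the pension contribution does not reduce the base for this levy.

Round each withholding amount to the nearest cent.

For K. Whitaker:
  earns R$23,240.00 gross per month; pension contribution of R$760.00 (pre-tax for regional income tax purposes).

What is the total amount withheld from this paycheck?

R$5,869.58

Regional Income Tax: taxable = R$23,240.00 − R$760.00 = R$22,480.00
  R$1,774.48 + 25.77% × (R$22,480.00 − R$12,000.00) = R$1,774.48 + 25.77% × R$10,480.00 = R$4,475.18
Workforce Levy: 6% × R$23,240.00 = R$1,394.40
Total: R$4,475.18 + R$1,394.40 = R$5,869.58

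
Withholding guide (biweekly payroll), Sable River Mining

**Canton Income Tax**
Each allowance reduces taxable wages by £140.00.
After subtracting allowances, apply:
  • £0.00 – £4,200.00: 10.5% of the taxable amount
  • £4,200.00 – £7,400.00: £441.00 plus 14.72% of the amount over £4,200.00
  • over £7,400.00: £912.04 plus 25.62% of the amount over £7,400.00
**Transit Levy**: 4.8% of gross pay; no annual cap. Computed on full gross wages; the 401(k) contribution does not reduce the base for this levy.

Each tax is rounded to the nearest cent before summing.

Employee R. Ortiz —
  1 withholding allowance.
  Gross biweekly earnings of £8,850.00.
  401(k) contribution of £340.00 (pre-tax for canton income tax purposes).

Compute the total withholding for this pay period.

£1,585.35

Canton Income Tax: taxable = £8,850.00 − £340.00 − 1×£140.00 = £8,370.00
  £912.04 + 25.62% × (£8,370.00 − £7,400.00) = £912.04 + 25.62% × £970.00 = £1,160.55
Transit Levy: 4.8% × £8,850.00 = £424.80
Total: £1,160.55 + £424.80 = £1,585.35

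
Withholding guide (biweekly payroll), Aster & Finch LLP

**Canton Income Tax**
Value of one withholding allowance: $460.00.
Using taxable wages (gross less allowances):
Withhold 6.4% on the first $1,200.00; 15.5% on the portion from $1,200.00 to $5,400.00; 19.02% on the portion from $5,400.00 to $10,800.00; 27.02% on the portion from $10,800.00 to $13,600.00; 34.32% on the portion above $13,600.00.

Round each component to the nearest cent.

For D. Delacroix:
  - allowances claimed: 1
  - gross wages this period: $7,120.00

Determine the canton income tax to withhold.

$967.45

Canton Income Tax: taxable = $7,120.00 − 1×$460.00 = $6,660.00
  $727.80 + 19.02% × ($6,660.00 − $5,400.00) = $727.80 + 19.02% × $1,260.00 = $967.45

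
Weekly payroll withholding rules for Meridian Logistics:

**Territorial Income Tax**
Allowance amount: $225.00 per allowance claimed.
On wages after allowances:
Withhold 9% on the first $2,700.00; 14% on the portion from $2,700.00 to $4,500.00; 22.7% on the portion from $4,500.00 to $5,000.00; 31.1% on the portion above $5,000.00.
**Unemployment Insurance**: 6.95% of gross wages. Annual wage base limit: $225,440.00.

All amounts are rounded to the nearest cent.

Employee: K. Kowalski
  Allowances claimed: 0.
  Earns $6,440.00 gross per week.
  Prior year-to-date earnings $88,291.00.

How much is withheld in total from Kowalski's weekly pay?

$1,503.92

Territorial Income Tax: taxable = $6,440.00
  $608.50 + 31.1% × ($6,440.00 − $5,000.00) = $608.50 + 31.1% × $1,440.00 = $1,056.34
Unemployment Insurance: 6.95% × $6,440.00 = $447.58
Total: $1,056.34 + $447.58 = $1,503.92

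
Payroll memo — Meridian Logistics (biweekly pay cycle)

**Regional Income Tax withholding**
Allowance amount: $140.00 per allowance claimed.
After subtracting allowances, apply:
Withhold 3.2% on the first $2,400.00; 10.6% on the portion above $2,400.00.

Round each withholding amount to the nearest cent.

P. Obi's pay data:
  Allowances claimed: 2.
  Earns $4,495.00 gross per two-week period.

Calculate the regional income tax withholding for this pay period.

$269.19

Regional Income Tax: taxable = $4,495.00 − 2×$140.00 = $4,215.00
  $76.80 + 10.6% × ($4,215.00 − $2,400.00) = $76.80 + 10.6% × $1,815.00 = $269.19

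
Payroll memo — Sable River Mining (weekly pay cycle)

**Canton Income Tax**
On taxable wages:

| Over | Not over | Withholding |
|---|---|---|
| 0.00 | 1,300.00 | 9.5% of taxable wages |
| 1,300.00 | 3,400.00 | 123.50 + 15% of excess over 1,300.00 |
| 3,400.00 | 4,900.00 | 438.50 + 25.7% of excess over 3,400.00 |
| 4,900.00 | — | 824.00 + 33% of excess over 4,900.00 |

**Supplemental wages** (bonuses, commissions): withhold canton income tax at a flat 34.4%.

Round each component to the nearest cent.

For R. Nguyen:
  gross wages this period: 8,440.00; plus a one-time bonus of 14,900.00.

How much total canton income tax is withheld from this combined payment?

Canton Income Tax: taxable = 8,440.00
  824.00 + 33% × (8,440.00 − 4,900.00) = 824.00 + 33% × 3,540.00 = 1,992.20
Supplemental (34.4% flat on bonus): 34.4% × 14,900.00 = 5,125.60
Total canton income tax: 1,992.20 + 5,125.60 = 7,117.80

7,117.80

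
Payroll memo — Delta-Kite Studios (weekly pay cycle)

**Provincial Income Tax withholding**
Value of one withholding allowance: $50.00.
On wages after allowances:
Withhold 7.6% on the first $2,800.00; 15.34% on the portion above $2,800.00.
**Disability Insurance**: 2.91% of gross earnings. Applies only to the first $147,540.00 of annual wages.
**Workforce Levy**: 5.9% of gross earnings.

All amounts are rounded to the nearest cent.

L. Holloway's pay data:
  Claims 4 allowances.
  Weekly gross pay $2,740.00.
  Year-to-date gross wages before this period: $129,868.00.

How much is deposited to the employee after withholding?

Provincial Income Tax: taxable = $2,740.00 − 4×$50.00 = $2,540.00
  7.6% × $2,540.00 = $193.04
Disability Insurance: 2.91% × $2,740.00 = $79.73
Workforce Levy: 5.9% × $2,740.00 = $161.66
Total withheld: $193.04 + $79.73 + $161.66 = $434.43
Net pay: $2,740.00 − $434.43 = $2,305.57

$2,305.57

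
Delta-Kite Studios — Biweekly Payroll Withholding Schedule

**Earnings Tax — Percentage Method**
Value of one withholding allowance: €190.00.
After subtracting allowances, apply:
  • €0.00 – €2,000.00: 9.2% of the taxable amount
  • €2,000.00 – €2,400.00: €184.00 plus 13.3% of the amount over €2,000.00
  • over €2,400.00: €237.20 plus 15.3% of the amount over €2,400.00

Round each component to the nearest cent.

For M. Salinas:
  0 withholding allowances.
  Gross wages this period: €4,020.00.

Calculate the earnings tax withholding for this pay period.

Earnings Tax: taxable = €4,020.00
  €237.20 + 15.3% × (€4,020.00 − €2,400.00) = €237.20 + 15.3% × €1,620.00 = €485.06

€485.06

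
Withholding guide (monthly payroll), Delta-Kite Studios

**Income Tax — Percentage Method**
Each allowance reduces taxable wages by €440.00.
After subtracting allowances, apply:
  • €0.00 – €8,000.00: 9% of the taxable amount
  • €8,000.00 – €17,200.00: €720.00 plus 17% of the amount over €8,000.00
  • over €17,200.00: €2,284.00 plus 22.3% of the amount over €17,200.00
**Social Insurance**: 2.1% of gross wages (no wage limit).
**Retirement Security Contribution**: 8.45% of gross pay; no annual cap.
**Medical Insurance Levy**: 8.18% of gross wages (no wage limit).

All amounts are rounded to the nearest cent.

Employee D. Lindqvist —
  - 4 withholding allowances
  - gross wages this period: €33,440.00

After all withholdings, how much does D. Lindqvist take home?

€21,663.65

Income Tax: taxable = €33,440.00 − 4×€440.00 = €31,680.00
  €2,284.00 + 22.3% × (€31,680.00 − €17,200.00) = €2,284.00 + 22.3% × €14,480.00 = €5,513.04
Social Insurance: 2.1% × €33,440.00 = €702.24
Retirement Security Contribution: 8.45% × €33,440.00 = €2,825.68
Medical Insurance Levy: 8.18% × €33,440.00 = €2,735.39
Total withheld: €5,513.04 + €702.24 + €2,825.68 + €2,735.39 = €11,776.35
Net pay: €33,440.00 − €11,776.35 = €21,663.65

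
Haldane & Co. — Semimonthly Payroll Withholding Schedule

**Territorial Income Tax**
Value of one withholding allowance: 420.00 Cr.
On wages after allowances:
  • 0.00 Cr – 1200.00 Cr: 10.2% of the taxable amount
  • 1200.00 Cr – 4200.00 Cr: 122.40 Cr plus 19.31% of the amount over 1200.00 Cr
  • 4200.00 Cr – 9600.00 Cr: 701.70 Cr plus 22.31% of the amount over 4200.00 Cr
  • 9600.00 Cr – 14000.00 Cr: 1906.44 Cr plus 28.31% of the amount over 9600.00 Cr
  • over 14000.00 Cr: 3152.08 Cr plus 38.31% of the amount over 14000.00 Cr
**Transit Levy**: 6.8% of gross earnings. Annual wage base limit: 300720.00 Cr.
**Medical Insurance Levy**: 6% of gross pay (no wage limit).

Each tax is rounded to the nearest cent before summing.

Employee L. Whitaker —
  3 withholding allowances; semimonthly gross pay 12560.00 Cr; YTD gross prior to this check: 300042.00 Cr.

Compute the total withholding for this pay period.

Territorial Income Tax: taxable = 12560.00 Cr − 3×420.00 Cr = 11300.00 Cr
  1906.44 Cr + 28.31% × (11300.00 Cr − 9600.00 Cr) = 1906.44 Cr + 28.31% × 1700.00 Cr = 2387.71 Cr
Transit Levy: cap 300720.00 Cr − YTD 300042.00 Cr = 678.00 Cr subject; 6.8% × 678.00 Cr = 46.10 Cr
Medical Insurance Levy: 6% × 12560.00 Cr = 753.60 Cr
Total: 2387.71 Cr + 46.10 Cr + 753.60 Cr = 3187.41 Cr

3187.41 Cr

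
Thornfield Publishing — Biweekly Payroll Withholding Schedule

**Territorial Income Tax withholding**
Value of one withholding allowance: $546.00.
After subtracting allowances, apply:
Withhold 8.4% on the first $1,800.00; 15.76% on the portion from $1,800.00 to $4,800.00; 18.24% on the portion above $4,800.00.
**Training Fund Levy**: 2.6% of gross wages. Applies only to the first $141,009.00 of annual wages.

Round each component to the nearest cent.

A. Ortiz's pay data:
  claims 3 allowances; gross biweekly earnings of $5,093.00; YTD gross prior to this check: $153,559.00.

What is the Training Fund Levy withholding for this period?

Training Fund Levy: YTD $153,559.00 ≥ cap $141,009.00 → $0.00

$0.00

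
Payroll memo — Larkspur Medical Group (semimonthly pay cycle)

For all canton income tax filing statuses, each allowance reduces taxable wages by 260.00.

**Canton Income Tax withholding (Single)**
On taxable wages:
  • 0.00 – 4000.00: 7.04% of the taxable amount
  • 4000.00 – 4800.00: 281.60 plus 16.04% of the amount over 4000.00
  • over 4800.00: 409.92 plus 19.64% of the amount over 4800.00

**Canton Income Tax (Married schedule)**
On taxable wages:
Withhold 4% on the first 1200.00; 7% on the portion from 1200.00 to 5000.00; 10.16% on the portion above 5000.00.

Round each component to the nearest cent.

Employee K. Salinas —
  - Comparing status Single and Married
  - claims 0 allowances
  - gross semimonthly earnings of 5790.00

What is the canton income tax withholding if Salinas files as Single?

604.36

Canton Income Tax (Single): taxable = 5790.00
  409.92 + 19.64% × (5790.00 − 4800.00) = 409.92 + 19.64% × 990.00 = 604.36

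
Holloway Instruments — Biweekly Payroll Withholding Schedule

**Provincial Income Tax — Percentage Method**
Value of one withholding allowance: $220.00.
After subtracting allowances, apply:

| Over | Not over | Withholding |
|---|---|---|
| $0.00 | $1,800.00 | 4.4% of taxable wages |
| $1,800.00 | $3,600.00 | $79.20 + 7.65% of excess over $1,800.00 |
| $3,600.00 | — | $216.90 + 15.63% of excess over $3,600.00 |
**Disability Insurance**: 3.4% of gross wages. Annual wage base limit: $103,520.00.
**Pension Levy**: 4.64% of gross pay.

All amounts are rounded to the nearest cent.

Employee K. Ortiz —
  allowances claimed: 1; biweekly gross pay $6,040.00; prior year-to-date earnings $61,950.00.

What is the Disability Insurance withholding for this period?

$205.36

Disability Insurance: 3.4% × $6,040.00 = $205.36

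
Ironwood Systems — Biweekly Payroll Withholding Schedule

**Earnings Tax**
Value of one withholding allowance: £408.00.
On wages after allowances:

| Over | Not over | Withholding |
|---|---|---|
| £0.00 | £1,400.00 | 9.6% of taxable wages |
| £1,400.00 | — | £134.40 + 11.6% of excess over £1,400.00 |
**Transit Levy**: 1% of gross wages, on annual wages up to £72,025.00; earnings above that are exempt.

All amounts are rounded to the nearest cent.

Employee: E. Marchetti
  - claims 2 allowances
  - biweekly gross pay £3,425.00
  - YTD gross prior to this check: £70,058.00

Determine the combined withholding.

£294.31

Earnings Tax: taxable = £3,425.00 − 2×£408.00 = £2,609.00
  £134.40 + 11.6% × (£2,609.00 − £1,400.00) = £134.40 + 11.6% × £1,209.00 = £274.64
Transit Levy: cap £72,025.00 − YTD £70,058.00 = £1,967.00 subject; 1% × £1,967.00 = £19.67
Total: £274.64 + £19.67 = £294.31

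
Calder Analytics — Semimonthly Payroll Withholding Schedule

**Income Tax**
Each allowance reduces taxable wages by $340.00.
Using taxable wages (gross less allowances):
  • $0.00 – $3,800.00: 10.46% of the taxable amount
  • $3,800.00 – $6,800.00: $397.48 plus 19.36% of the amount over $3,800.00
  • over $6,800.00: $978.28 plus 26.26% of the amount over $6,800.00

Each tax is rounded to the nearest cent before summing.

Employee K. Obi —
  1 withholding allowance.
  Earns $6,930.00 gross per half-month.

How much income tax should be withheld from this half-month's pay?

Income Tax: taxable = $6,930.00 − 1×$340.00 = $6,590.00
  $397.48 + 19.36% × ($6,590.00 − $3,800.00) = $397.48 + 19.36% × $2,790.00 = $937.62

$937.62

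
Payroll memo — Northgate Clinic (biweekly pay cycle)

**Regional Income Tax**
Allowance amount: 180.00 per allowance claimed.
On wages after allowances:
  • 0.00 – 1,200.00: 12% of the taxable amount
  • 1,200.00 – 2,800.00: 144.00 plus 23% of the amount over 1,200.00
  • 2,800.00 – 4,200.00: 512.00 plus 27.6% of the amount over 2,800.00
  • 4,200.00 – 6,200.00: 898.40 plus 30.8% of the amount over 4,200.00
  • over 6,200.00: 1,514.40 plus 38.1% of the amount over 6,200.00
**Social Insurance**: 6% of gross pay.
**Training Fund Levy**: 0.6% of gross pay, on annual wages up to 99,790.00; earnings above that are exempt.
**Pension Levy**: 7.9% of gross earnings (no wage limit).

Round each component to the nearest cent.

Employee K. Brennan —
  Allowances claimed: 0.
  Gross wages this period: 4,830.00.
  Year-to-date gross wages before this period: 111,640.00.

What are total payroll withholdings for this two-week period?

Regional Income Tax: taxable = 4,830.00
  898.40 + 30.8% × (4,830.00 − 4,200.00) = 898.40 + 30.8% × 630.00 = 1,092.44
Social Insurance: 6% × 4,830.00 = 289.80
Training Fund Levy: YTD 111,640.00 ≥ cap 99,790.00 → 0.00
Pension Levy: 7.9% × 4,830.00 = 381.57
Total: 1,092.44 + 289.80 + 0.00 + 381.57 = 1,763.81

1,763.81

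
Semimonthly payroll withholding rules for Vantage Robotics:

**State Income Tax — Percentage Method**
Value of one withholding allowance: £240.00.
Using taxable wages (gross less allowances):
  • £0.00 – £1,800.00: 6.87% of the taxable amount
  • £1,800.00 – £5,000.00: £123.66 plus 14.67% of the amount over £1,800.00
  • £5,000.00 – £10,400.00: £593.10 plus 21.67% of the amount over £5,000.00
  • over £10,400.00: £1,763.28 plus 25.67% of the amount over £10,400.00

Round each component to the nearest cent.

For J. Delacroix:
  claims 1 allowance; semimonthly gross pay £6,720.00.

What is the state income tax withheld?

State Income Tax: taxable = £6,720.00 − 1×£240.00 = £6,480.00
  £593.10 + 21.67% × (£6,480.00 − £5,000.00) = £593.10 + 21.67% × £1,480.00 = £913.82

£913.82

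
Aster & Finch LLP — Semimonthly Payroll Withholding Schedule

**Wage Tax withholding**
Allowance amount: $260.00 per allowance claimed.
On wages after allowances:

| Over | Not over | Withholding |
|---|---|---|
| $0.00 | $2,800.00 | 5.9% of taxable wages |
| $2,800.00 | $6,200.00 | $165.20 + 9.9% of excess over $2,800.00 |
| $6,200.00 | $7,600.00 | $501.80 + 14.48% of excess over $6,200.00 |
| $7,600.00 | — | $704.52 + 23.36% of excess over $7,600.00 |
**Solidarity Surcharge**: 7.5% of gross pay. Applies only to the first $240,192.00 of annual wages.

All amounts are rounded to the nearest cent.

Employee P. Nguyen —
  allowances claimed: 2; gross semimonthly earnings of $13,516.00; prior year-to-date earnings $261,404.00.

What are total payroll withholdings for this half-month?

Wage Tax: taxable = $13,516.00 − 2×$260.00 = $12,996.00
  $704.52 + 23.36% × ($12,996.00 − $7,600.00) = $704.52 + 23.36% × $5,396.00 = $1,965.03
Solidarity Surcharge: YTD $261,404.00 ≥ cap $240,192.00 → $0.00
Total: $1,965.03 + $0.00 = $1,965.03

$1,965.03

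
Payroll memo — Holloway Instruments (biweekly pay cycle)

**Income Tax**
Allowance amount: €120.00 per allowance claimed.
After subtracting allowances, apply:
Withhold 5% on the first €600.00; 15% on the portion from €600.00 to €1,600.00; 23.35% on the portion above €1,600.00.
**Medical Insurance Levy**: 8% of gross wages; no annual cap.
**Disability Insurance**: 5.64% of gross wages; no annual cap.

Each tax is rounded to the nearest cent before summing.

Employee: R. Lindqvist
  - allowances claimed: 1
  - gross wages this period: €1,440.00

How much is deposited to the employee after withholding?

Income Tax: taxable = €1,440.00 − 1×€120.00 = €1,320.00
  €30.00 + 15% × (€1,320.00 − €600.00) = €30.00 + 15% × €720.00 = €138.00
Medical Insurance Levy: 8% × €1,440.00 = €115.20
Disability Insurance: 5.64% × €1,440.00 = €81.22
Total withheld: €138.00 + €115.20 + €81.22 = €334.42
Net pay: €1,440.00 − €334.42 = €1,105.58

€1,105.58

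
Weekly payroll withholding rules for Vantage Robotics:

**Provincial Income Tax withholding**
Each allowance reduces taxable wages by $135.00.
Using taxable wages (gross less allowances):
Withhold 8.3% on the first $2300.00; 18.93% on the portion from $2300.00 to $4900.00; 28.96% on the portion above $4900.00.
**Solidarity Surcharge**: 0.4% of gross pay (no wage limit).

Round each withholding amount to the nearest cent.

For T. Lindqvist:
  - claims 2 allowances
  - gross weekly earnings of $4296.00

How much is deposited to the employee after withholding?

Provincial Income Tax: taxable = $4296.00 − 2×$135.00 = $4026.00
  $190.90 + 18.93% × ($4026.00 − $2300.00) = $190.90 + 18.93% × $1726.00 = $517.63
Solidarity Surcharge: 0.4% × $4296.00 = $17.18
Total withheld: $517.63 + $17.18 = $534.81
Net pay: $4296.00 − $534.81 = $3761.19

$3761.19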